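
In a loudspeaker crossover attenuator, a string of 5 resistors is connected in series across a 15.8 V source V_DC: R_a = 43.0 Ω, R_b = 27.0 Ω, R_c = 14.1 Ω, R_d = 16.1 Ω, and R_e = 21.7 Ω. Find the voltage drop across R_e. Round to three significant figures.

ΣR = 43.0 + 27.0 + 14.1 + 16.1 + 21.7 = 121.9 Ω.
Voltage divider: V = V_DC · (21.70 / 121.9) = 15.8 × 0.1780 = 2.813 V.

V ≈ 2.81 V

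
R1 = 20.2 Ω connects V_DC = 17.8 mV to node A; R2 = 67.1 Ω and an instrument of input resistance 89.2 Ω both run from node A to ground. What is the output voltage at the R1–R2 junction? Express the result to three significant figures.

The load sits in parallel with R2, giving an effective lower resistance R2' = R2·R_L/(R2+R_L) = 38.29 Ω.
Now apply the divider: V_out = 17.8 × 0.6547 = 11.65 mV.

V_out ≈ 11.7 mV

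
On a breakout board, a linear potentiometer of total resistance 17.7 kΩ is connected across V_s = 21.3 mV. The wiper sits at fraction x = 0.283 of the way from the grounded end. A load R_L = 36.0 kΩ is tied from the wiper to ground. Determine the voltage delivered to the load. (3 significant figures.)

Split the track: R_lower = x·R_p = 5.009 kΩ, R_upper = (1−x)·R_p = 12.69 kΩ.
(x·R_p) ‖ R_L = 4.397 kΩ.
Then V_out = V_s · 4.397/(12.69 + 4.397) = 5.481 mV.

V_out ≈ 5.48 mV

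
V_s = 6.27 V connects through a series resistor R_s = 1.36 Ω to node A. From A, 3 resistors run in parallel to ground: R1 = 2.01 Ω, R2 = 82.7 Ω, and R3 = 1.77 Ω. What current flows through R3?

Equivalent of the parallel group: R_p = 0.9306 Ω.
V_A = 6.27 × 0.9306/2.291 = 2.547 V.
Branch current I = V_A/R3 = 2.547/1.77 = 1.439 A.
(Check via current divider: I_total = 2.737 A; share G_k/ΣG = 0.5258 → same result.)

I ≈ 1.44 A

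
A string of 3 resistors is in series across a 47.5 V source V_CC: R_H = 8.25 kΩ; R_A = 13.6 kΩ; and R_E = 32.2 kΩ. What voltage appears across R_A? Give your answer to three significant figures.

Total series resistance ΣR = 8.25 + 13.6 + 32.2 = 54.05 kΩ.
By the voltage-divider rule, V = 47.5 × 13.60/54.05 = 11.95 V.

V ≈ 12.0 V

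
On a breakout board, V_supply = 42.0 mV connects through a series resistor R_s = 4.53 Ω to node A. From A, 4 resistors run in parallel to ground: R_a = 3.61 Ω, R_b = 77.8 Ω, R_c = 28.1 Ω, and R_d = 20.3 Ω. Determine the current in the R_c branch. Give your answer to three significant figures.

I ≈ 0.554 mA

Parallel bank: R_p = 1/(1/3.61 + 1/77.8 + 1/28.1 + 1/20.3) = 2.669 Ω.
V_A = 42.0 × 2.669/7.199 = 15.57 mV.
Branch current I = V_A/R_c = 15.57/28.1 = 0.5541 mA.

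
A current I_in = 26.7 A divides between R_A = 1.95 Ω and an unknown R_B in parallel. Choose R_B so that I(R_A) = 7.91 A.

The fraction through R_A equals R_B/(R_A+R_B).
7.91/26.7 = R_B/(R_A + R_B) → R_B = R_A · (0.2963)/(1 − 0.2963) = 1.95 × 0.4210 = 0.8209 Ω.

R_B ≈ 0.821 Ω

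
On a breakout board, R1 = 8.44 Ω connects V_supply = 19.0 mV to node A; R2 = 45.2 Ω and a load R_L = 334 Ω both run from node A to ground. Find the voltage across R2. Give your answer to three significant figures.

First combine the lower leg with the load: R2 ‖ R_L = 39.81 Ω.
Voltage divider with the loaded lower leg: V_out = 19.0 × 39.81/(8.44 + 39.81) = 19.0 × 0.8251 = 15.68 mV.
(Unloaded it would be 16.0 mV; the load pulls it down.)

V_out ≈ 15.7 mV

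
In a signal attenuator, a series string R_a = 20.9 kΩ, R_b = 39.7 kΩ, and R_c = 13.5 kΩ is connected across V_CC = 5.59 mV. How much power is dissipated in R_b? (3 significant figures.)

P ≈ 0.226 nW

Series current I = V_CC/ΣR = 5.59/74.10 = 0.07544 µA.
V(R_b) = I·R = 2.995 mV; P = V·I = 2.995 × 0.07544 = 0.2259 nW.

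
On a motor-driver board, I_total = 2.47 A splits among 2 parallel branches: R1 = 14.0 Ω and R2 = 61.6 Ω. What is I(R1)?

I ≈ 2.01 A

For two parallel branches, I_k = I_total · (other R)/(sum of R).
I(R1) = 2.47 × 61.6/(14.0 + 61.6) = 2.47 × 0.8148 = 2.013 A.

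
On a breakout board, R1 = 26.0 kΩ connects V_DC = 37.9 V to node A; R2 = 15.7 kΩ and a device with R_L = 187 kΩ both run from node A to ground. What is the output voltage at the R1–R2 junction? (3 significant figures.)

The load sits in parallel with R2, giving an effective lower resistance R2' = R2·R_L/(R2+R_L) = 14.48 kΩ.
Voltage divider with the loaded lower leg: V_out = 37.9 × 14.48/(26.0 + 14.48) = 37.9 × 0.3578 = 13.56 V.
(Unloaded it would be 14.3 V; the load pulls it down.)

V_out ≈ 13.6 V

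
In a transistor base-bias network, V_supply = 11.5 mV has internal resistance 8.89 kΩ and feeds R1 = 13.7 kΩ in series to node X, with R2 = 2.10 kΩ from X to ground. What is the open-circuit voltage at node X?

V_th ≈ 0.978 mV

R1' = 8.89 + 13.7 = 22.59 kΩ (source resistance + R1).
Open-circuit (no load on X): V_th = V_supply · R2/(R1' + R2) = 11.5 × 2.10/(22.59 + 2.10) = 0.9781 mV.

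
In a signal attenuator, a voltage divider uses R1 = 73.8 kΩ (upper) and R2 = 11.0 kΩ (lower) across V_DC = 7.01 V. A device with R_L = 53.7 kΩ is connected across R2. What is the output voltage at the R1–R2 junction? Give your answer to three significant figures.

V_out ≈ 0.772 V

R2 ‖ R_L = (11.0 × 53.7)/(11.0 + 53.7) = 9.130 kΩ.
Then V_out = V_DC · R2'/(R1 + R2') = 7.01 × 9.130/82.93 = 0.7717 V.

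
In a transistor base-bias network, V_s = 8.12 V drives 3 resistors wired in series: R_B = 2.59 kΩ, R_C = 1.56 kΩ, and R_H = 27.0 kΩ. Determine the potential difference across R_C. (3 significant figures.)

V ≈ 0.407 V

Total series resistance ΣR = 2.59 + 1.56 + 27.0 = 31.15 kΩ.
Voltage divider: V = V_s · (1.560 / 31.15) = 8.12 × 0.05008 = 0.4067 V.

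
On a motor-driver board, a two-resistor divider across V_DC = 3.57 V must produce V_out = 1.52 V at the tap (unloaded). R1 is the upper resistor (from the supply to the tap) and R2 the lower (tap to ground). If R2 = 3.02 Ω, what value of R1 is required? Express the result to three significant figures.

Required fraction k = V_out/V_DC = 0.4258.
So R1 = R2 · (V_DC/V_out − 1) = 3.02 × (3.57/1.52 − 1) = 3.02 × 1.349 = 4.073 Ω.

R1 ≈ 4.07 Ω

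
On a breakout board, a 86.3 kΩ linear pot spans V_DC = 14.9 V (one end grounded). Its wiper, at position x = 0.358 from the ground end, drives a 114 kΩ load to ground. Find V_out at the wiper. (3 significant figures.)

Lower segment x·R_p = 30.90 kΩ; upper segment (1−x)·R_p = 55.40 kΩ.
(x·R_p) ‖ R_L = 24.31 kΩ.
Loaded-divider output: V_out = 14.9 × 0.3049 = 4.544 V.

V_out ≈ 4.54 V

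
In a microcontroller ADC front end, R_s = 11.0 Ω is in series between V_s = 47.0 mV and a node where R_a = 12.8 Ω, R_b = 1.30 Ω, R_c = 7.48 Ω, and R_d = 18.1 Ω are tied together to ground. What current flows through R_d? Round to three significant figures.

Parallel bank: R_p = 1/(1/12.8 + 1/1.30 + 1/7.48 + 1/18.1) = 0.9650 Ω.
V_A = 47.0 × 0.9650/11.96 = 3.791 mV.
I(R_d) = V_A / R_d = 3.791/18.1 = 0.2094 mA.
(Check via current divider: I_total = 3.928 mA; share G_k/ΣG = 0.05331 → same result.)

I ≈ 0.209 mA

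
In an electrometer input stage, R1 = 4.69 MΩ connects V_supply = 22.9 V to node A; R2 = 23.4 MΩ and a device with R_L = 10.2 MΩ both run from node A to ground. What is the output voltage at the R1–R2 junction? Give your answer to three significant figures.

V_out ≈ 13.8 V

The load sits in parallel with R2, giving an effective lower resistance R2' = R2·R_L/(R2+R_L) = 7.104 MΩ.
Now apply the divider: V_out = 22.9 × 0.6023 = 13.79 V.
(Unloaded it would be 19.1 V; the load pulls it down.)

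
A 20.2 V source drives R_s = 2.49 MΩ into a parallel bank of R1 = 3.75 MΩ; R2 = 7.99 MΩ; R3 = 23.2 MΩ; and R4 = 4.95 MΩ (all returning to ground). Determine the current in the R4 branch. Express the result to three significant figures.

Parallel bank: R_p = 1/(1/3.75 + 1/7.99 + 1/23.2 + 1/4.95) = 1.570 MΩ.
Node voltage V_A = V_in · R_p/(R_s + R_p) = 20.2 × 0.3867 = 7.811 V.
I(R4) = V_A / R4 = 7.811/4.95 = 1.578 µA.
(Check via current divider: I_total = 4.975 µA; share G_k/ΣG = 0.3172 → same result.)

I ≈ 1.58 µA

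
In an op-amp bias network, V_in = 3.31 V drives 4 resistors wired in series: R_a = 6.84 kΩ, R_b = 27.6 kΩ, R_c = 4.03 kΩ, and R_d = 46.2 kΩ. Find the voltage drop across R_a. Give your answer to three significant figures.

ΣR = 6.84 + 27.6 + 4.03 + 46.2 = 84.67 kΩ.
By the voltage-divider rule, V = 3.31 × 6.840/84.67 = 0.2674 V.

V ≈ 0.267 V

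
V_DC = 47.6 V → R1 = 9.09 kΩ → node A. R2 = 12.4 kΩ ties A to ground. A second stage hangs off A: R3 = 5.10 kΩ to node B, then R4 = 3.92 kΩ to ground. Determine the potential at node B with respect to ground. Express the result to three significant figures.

V_B ≈ 7.55 V

The second stage (R3 + R4 = 9.020 kΩ) loads node A in parallel with R2.
R2 ‖ (R3+R4) = 5.222 kΩ.
V_A = 47.6 × 5.222/(9.09 + 5.222) = 17.37 V.
V_B = V_A × 0.4346 = 7.548 V.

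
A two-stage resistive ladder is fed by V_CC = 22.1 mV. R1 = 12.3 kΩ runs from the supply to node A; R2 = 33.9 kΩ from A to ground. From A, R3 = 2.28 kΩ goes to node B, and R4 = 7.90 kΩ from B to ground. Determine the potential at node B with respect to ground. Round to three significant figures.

V_B ≈ 6.67 mV

Looking into the second stage from A: R3 + R4 = 10.18 kΩ appears in parallel with R2.
Effective lower resistance at A: R2 ‖ 10.18 = 7.829 kΩ.
So V_A = 22.1 × 0.3889 = 8.596 mV.
V_B = V_A × 0.7760 = 6.670 mV.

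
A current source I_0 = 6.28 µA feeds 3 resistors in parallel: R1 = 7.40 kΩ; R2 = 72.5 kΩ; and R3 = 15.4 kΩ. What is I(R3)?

I ≈ 1.91 µA

Conductances: ΣG = 1/7.40 + 1/72.5 + 1/15.4 = 0.2139 (1/kΩ).
Current divider: I(R3) = I_0 · G_k/ΣG = 6.28 × (0.06494/0.2139) = 6.28 × 0.3036 = 1.907 µA.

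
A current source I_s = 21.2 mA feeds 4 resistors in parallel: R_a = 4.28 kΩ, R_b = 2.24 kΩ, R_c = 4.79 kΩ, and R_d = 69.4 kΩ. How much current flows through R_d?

ΣG = 1/4.28 + 1/2.24 + 1/4.79 + 1/69.4 = 0.9033.
Current divider: I(R_d) = I_s · G_k/ΣG = 21.2 × (0.01441/0.9033) = 21.2 × 0.01595 = 0.3382 mA.

I ≈ 0.338 mA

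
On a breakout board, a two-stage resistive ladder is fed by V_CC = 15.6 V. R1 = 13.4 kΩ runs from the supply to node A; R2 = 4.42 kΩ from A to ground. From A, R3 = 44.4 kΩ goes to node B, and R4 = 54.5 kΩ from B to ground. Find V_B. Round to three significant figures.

Node A sees R2 in parallel with the series input of stage 2, R3 + R4 = 98.90 kΩ.
Effective lower resistance at A: R2 ‖ 98.90 = 4.231 kΩ.
So V_A = 15.6 × 0.2400 = 3.744 V.
V_B = V_A × 0.5511 = 2.063 V.

V_B ≈ 2.06 V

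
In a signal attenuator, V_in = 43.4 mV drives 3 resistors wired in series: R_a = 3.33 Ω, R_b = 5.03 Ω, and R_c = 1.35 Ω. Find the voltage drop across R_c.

Series total: ΣR = 3.33 + 5.03 + 1.35 = 9.710 Ω.
By the voltage-divider rule, V = 43.4 × 1.350/9.710 = 6.034 mV.

V ≈ 6.03 mV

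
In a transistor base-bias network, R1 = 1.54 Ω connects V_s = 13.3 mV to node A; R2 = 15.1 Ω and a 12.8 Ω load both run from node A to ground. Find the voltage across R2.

First combine the lower leg with the load: R2 ‖ R_L = 6.928 Ω.
Voltage divider with the loaded lower leg: V_out = 13.3 × 6.928/(1.54 + 6.928) = 13.3 × 0.8181 = 10.88 mV.
(Unloaded it would be 12.1 mV; the load pulls it down.)

V_out ≈ 10.9 mV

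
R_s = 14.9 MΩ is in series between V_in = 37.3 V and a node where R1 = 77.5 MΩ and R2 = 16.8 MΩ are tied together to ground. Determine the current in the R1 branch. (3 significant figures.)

Combine the parallel branches: R_p = (1/77.5 + 1/16.8)⁻¹ = 13.81 MΩ.
V_A by voltage divider: V_A = 37.3 × 13.81/(14.9 + 13.81) = 17.94 V.
I(R1) = V_A / R1 = 17.94/77.5 = 0.2315 µA.

I ≈ 0.231 µA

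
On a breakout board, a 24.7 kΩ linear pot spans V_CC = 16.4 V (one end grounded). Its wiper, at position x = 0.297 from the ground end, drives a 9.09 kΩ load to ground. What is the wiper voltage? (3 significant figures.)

V_out ≈ 3.11 V

Lower segment x·R_p = 7.336 kΩ; upper segment (1−x)·R_p = 17.36 kΩ.
R_L loads the lower segment: effective lower R = 4.060 kΩ.
Loaded-divider output: V_out = 16.4 × 0.1895 = 3.108 V.
(Unloaded: V_out = x·V_CC = 4.87 V.)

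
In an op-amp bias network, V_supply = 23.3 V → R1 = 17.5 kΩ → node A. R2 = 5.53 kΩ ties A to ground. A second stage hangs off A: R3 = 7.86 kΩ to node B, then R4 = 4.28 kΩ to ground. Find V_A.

V_A ≈ 4.16 V

Node A sees R2 in parallel with the series input of stage 2, R3 + R4 = 12.14 kΩ.
Effective lower resistance at A: R2 ‖ 12.14 = 3.799 kΩ.
First divider: V_A = V_supply · 3.799/(17.5 + 3.799) = 4.156 V.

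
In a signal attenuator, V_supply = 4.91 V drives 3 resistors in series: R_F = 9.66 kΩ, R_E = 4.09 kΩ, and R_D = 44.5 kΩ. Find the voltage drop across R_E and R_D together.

ΣR = 9.66 + 4.09 + 44.5 = 58.25 kΩ.
R_{R_E..R_D} = 4.09 + 44.5 = 48.59 kΩ.
By the voltage-divider rule, V = 4.91 × 48.59/58.25 = 4.096 V.

V ≈ 4.10 V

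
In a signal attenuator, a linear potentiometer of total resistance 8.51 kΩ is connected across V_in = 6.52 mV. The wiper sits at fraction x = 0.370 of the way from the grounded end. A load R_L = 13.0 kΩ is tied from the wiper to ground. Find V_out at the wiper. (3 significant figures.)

Lower segment x·R_p = 3.149 kΩ; upper segment (1−x)·R_p = 5.361 kΩ.
Lower segment in parallel with the load: 3.149 ‖ 13.0 = 2.535 kΩ.
Then V_out = V_in · 2.535/(5.361 + 2.535) = 2.093 mV.

V_out ≈ 2.09 mV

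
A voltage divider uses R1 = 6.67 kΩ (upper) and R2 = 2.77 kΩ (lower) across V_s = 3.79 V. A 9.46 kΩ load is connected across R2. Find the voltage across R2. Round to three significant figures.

First combine the lower leg with the load: R2 ‖ R_L = 2.143 kΩ.
Voltage divider with the loaded lower leg: V_out = 3.79 × 2.143/(6.67 + 2.143) = 3.79 × 0.2431 = 0.9215 V.

V_out ≈ 0.921 V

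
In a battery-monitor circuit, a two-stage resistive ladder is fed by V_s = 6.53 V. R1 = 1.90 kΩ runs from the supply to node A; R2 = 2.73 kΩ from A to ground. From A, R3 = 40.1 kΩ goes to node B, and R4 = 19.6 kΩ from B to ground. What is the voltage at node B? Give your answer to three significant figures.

Node A sees R2 in parallel with the series input of stage 2, R3 + R4 = 59.70 kΩ.
R2 ‖ (R3+R4) = 2.611 kΩ.
V_A = 6.53 × 2.611/(1.90 + 2.611) = 3.779 V.
V_B = V_A × 0.3283 = 1.241 V.

V_B ≈ 1.24 V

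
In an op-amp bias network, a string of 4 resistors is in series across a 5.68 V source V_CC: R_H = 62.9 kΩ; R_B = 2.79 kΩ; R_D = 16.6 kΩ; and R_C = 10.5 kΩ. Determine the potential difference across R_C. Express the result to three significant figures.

V ≈ 0.643 V

ΣR = 62.9 + 2.79 + 16.6 + 10.5 = 92.79 kΩ.
V = V_CC · R/ΣR = 5.68 × 0.1132 = 0.6427 V.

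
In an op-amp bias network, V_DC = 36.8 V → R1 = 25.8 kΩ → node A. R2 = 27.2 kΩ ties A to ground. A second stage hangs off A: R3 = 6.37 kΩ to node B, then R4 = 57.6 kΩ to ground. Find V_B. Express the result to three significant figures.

V_B ≈ 14.1 V

The second stage (R3 + R4 = 63.97 kΩ) loads node A in parallel with R2.
Effective lower resistance at A: R2 ‖ 63.97 = 19.09 kΩ.
V_A = 36.8 × 19.09/(25.8 + 19.09) = 15.65 V.
Stage 2 is unloaded, so V_B = V_A · R4/(R3+R4) = 15.65 × 57.6/63.97 = 14.09 V.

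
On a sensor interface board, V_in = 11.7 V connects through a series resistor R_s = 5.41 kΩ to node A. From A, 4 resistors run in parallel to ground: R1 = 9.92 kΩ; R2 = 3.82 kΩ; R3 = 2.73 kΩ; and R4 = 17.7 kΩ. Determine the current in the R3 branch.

Parallel bank: R_p = 1/(1/9.92 + 1/3.82 + 1/2.73 + 1/17.7) = 1.273 kΩ.
Node voltage V_A = V_in · R_p/(R_s + R_p) = 11.7 × 0.1905 = 2.229 V.
I(R3) = V_A / R3 = 2.229/2.73 = 0.8165 mA.

I ≈ 0.816 mA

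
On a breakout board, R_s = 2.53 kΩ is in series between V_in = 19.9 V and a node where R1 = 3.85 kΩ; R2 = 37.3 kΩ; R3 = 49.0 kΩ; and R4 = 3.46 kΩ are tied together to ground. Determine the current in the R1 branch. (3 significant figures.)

I ≈ 2.06 mA

Equivalent of the parallel group: R_p = 1.678 kΩ.
Node voltage V_A = V_in · R_p/(R_s + R_p) = 19.9 × 0.3988 = 7.935 V.
I(R1) = V_A / R1 = 7.935/3.85 = 2.061 mA.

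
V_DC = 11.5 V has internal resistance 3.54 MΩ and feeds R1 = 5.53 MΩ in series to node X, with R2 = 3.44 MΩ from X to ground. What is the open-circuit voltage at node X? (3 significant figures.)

V_th ≈ 3.16 V

R1' = 3.54 + 5.53 = 9.070 MΩ (source resistance + R1).
Open-circuit (no load on X): V_th = V_DC · R2/(R1' + R2) = 11.5 × 3.44/(9.070 + 3.44) = 3.162 V.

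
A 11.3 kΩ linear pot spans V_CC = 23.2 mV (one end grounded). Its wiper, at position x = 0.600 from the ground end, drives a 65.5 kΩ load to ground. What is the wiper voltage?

V_out ≈ 13.4 mV

Lower segment x·R_p = 6.780 kΩ; upper segment (1−x)·R_p = 4.520 kΩ.
(x·R_p) ‖ R_L = 6.144 kΩ.
Then V_out = V_CC · 6.144/(4.520 + 6.144) = 13.37 mV.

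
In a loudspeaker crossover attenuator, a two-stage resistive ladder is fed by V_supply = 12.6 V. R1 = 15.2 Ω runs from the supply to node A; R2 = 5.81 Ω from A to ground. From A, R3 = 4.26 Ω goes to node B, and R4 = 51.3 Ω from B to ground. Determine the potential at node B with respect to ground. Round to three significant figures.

V_B ≈ 2.99 V

The second stage (R3 + R4 = 55.56 Ω) loads node A in parallel with R2.
R2 ‖ (R3+R4) = 5.260 Ω.
First divider: V_A = V_supply · 5.260/(15.2 + 5.260) = 3.239 V.
Stage 2 is unloaded, so V_B = V_A · R4/(R3+R4) = 3.239 × 51.3/55.56 = 2.991 V.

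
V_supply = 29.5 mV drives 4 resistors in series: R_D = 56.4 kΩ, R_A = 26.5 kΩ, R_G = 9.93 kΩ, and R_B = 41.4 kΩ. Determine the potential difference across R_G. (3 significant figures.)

Total series resistance ΣR = 56.4 + 26.5 + 9.93 + 41.4 = 134.2 kΩ.
Voltage divider: V = V_supply · (9.930 / 134.2) = 29.5 × 0.07398 = 2.182 mV.

V ≈ 2.18 mV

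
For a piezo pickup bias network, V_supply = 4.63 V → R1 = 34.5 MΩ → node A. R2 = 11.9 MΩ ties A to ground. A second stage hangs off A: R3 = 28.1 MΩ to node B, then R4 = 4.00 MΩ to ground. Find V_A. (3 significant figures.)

V_A ≈ 0.931 V

Looking into the second stage from A: R3 + R4 = 32.10 MΩ appears in parallel with R2.
R2 ‖ (R3+R4) = 8.682 MΩ.
So V_A = 4.63 × 0.2010 = 0.9309 V.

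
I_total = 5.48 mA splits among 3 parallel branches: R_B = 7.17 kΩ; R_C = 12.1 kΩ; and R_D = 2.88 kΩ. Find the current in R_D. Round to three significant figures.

I ≈ 3.34 mA

Total conductance ΣG = 1/7.17 + 1/12.1 + 1/2.88 = 0.5693 (units of 1/kΩ).
By the current-divider rule, I = I_total · G_k/ΣG = 5.48 × 0.6099 = 3.342 mA.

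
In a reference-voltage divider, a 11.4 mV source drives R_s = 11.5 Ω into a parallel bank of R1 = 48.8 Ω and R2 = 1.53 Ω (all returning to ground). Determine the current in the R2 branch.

Parallel bank: R_p = 1/(1/48.8 + 1/1.53) = 1.483 Ω.
Node voltage V_A = V_CC · R_p/(R_s + R_p) = 11.4 × 0.1143 = 1.303 mV.
I(R2) = V_A / R2 = 1.303/1.53 = 0.8513 mA.
(Equivalently: I_total = 0.8780 mA, then current-divider fraction G_k/ΣG = 0.9696.)

I ≈ 0.851 mA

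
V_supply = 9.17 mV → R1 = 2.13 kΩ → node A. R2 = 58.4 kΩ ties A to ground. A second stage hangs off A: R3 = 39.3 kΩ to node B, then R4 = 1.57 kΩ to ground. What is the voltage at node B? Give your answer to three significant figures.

Node A sees R2 in parallel with the series input of stage 2, R3 + R4 = 40.87 kΩ.
R2 ‖ (R3+R4) = 24.04 kΩ.
V_A = 9.17 × 24.04/(2.13 + 24.04) = 8.424 mV.
Stage 2 is unloaded, so V_B = V_A · R4/(R3+R4) = 8.424 × 1.57/40.87 = 0.3236 mV.

V_B ≈ 0.324 mV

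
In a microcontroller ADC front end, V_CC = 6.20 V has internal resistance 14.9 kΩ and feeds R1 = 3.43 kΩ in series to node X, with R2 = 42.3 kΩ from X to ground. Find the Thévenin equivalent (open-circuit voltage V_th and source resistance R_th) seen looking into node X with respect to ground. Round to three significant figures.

R1' = 14.9 + 3.43 = 18.33 kΩ (source resistance + R1).
V_th is the unloaded tap voltage: V_CC · R2/(R1'+R2) = 6.20 × 0.6977 = 4.326 V.
Zeroing V_CC shorts the top of R1' to ground, so R_th = R1' ‖ R2 = 12.79 kΩ.

V_th ≈ 4.33 V, R_th ≈ 12.8 kΩ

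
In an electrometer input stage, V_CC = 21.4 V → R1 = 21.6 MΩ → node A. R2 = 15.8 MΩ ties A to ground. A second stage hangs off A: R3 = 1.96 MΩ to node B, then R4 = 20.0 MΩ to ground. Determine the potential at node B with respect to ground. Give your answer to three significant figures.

Looking into the second stage from A: R3 + R4 = 21.96 MΩ appears in parallel with R2.
Effective lower resistance at A: R2 ‖ 21.96 = 9.189 MΩ.
First divider: V_A = V_CC · 9.189/(21.6 + 9.189) = 6.387 V.
V_B = V_A × 0.9107 = 5.817 V.

V_B ≈ 5.82 V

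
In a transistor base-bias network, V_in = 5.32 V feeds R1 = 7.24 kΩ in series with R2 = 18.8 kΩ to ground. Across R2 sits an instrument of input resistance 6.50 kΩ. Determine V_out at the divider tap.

The load sits in parallel with R2, giving an effective lower resistance R2' = R2·R_L/(R2+R_L) = 4.830 kΩ.
Voltage divider with the loaded lower leg: V_out = 5.32 × 4.830/(7.24 + 4.830) = 5.32 × 0.4002 = 2.129 V.
(Unloaded it would be 3.84 V; the load pulls it down.)

V_out ≈ 2.13 V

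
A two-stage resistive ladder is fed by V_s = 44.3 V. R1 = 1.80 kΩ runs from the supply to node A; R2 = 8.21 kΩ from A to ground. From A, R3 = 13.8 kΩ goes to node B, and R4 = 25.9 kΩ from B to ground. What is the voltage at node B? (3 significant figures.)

Node A sees R2 in parallel with the series input of stage 2, R3 + R4 = 39.70 kΩ.
R2 ‖ (R3+R4) = 6.803 kΩ.
So V_A = 44.3 × 0.7908 = 35.03 V.
Stage 2 is unloaded, so V_B = V_A · R4/(R3+R4) = 35.03 × 25.9/39.70 = 22.85 V.

V_B ≈ 22.9 V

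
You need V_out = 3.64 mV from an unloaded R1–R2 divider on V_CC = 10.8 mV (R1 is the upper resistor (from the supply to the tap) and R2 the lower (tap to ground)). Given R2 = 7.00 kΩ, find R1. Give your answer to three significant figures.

V_out/V_CC = R2/(R1+R2) = 0.3370.
R1 = R2·(1/k − 1) = 7.00 × 1.967 = 13.77 kΩ.

R1 ≈ 13.8 kΩ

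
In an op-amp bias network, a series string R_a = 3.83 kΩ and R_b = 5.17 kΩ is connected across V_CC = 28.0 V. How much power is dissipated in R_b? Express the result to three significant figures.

P ≈ 50.0 mW

ΣR = 9.000 kΩ → I = 28.0/9.000 = 3.111 mA.
P(R_b) = I²·R_b = (3.111)² × 5.17 = 50.04 mW.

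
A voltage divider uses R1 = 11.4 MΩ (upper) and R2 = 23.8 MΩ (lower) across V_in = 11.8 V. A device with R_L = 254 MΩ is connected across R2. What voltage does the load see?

R2 ‖ R_L = (23.8 × 254)/(23.8 + 254) = 21.76 MΩ.
Then V_out = V_in · R2'/(R1 + R2') = 11.8 × 21.76/33.16 = 7.743 V.

V_out ≈ 7.74 V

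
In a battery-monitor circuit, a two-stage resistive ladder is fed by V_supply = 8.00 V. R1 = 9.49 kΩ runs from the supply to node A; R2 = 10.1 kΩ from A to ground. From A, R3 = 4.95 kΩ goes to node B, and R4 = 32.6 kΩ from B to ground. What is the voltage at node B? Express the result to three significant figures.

Looking into the second stage from A: R3 + R4 = 37.55 kΩ appears in parallel with R2.
Effective lower resistance at A: R2 ‖ 37.55 = 7.959 kΩ.
First divider: V_A = V_supply · 7.959/(9.49 + 7.959) = 3.649 V.
V_B = V_A × 0.8682 = 3.168 V.

V_B ≈ 3.17 V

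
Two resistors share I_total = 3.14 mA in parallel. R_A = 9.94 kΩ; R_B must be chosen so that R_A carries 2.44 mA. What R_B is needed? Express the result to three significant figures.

The fraction through R_A equals R_B/(R_A+R_B).
2.44/3.14 = R_B/(R_A + R_B) → R_B = R_A · (0.7771)/(1 − 0.7771) = 9.94 × 3.486 = 34.65 kΩ.

R_B ≈ 34.6 kΩ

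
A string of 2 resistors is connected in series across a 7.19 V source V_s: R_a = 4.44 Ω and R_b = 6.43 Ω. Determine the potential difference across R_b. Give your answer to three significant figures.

Series total: ΣR = 4.44 + 6.43 = 10.87 Ω.
V = V_s · R/ΣR = 7.19 × 0.5915 = 4.253 V.

V ≈ 4.25 V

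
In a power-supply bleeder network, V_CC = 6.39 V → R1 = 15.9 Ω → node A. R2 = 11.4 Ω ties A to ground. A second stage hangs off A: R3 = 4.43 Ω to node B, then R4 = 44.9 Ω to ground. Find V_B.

The second stage (R3 + R4 = 49.33 Ω) loads node A in parallel with R2.
R2 ‖ (R3+R4) = 9.260 Ω.
V_A = 6.39 × 9.260/(15.9 + 9.260) = 2.352 V.
Stage 2 is unloaded, so V_B = V_A · R4/(R3+R4) = 2.352 × 44.9/49.33 = 2.141 V.

V_B ≈ 2.14 V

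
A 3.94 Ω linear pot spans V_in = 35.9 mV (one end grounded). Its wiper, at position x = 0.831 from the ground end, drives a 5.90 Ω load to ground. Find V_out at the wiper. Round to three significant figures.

The pot divides into 0.6659 Ω above the wiper and 3.274 Ω below.
(x·R_p) ‖ R_L = 2.106 Ω.
V_out = 35.9 × 2.106/(0.6659 + 2.106) = 27.27 mV.
(Unloaded: V_out = x·V_in = 29.8 mV.)

V_out ≈ 27.3 mV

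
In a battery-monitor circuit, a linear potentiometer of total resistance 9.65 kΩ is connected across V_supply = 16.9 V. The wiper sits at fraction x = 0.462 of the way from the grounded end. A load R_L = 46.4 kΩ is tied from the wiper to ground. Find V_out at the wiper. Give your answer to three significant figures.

Lower segment x·R_p = 4.458 kΩ; upper segment (1−x)·R_p = 5.192 kΩ.
(x·R_p) ‖ R_L = 4.067 kΩ.
V_out = 16.9 × 4.067/(5.192 + 4.067) = 7.424 V.

V_out ≈ 7.42 V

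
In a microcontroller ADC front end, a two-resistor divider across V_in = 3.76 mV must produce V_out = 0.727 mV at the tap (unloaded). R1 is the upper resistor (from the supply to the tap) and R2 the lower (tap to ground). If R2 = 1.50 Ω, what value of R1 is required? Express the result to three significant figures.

The divider ratio is R2/(R1+R2) = 0.727/3.76 = 0.1934.
So R1 = R2 · (V_in/V_out − 1) = 1.50 × (3.76/0.727 − 1) = 1.50 × 4.172 = 6.258 Ω.

R1 ≈ 6.26 Ω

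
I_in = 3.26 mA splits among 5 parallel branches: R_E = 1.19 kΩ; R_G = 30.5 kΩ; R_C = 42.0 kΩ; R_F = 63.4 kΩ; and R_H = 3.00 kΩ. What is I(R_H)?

Conductances: ΣG = 1/1.19 + 1/30.5 + 1/42.0 + 1/63.4 + 1/3.00 = 1.246 (1/kΩ).
By the current-divider rule, I = I_in · G_k/ΣG = 3.26 × 0.2675 = 0.8721 mA.

I ≈ 0.872 mA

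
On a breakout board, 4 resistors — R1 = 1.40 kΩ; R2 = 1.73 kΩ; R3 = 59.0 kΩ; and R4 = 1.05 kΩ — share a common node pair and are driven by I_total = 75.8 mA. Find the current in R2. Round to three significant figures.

ΣG = 1/1.40 + 1/1.73 + 1/59.0 + 1/1.05 = 2.262.
R2 takes the fraction G_k/ΣG = 0.5780/2.262 = 0.2556, so I = 75.8 × 0.2556 = 19.37 mA.

I ≈ 19.4 mA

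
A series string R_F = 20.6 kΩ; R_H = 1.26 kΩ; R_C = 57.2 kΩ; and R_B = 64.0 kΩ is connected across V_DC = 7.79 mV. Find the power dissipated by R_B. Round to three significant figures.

P ≈ 0.190 nW

The common current is I = 7.79/143.1 = 0.05445 µA.
P = I²R = 0.002965 × 64.0 = 0.1898 nW.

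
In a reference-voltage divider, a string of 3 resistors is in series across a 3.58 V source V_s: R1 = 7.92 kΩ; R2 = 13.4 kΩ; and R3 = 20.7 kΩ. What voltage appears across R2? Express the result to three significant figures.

Series total: ΣR = 7.92 + 13.4 + 20.7 = 42.02 kΩ.
By the voltage-divider rule, V = 3.58 × 13.40/42.02 = 1.142 V.

V ≈ 1.14 V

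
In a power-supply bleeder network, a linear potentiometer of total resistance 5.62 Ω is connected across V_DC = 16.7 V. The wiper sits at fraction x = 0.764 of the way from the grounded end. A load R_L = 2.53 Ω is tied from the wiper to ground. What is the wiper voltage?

V_out ≈ 9.11 V

The pot divides into 1.326 Ω above the wiper and 4.294 Ω below.
Lower segment in parallel with the load: 4.294 ‖ 2.53 = 1.592 Ω.
Then V_out = V_DC · 1.592/(1.326 + 1.592) = 9.110 V.
(Unloaded: V_out = x·V_DC = 12.8 V.)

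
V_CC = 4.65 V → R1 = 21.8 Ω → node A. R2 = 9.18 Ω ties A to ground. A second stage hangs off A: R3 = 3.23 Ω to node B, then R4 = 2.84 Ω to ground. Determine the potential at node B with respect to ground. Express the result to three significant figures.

Node A sees R2 in parallel with the series input of stage 2, R3 + R4 = 6.070 Ω.
Effective lower resistance at A: R2 ‖ 6.070 = 3.654 Ω.
V_A = 4.65 × 3.654/(21.8 + 3.654) = 0.6675 V.
Stage 2 is unloaded, so V_B = V_A · R4/(R3+R4) = 0.6675 × 2.84/6.070 = 0.3123 V.

V_B ≈ 0.312 V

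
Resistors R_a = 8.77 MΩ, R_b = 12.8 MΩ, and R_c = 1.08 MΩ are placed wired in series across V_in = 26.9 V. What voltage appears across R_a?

Series total: ΣR = 8.77 + 12.8 + 1.08 = 22.65 MΩ.
Voltage divider: V = V_in · (8.770 / 22.65) = 26.9 × 0.3872 = 10.42 V.

V ≈ 10.4 V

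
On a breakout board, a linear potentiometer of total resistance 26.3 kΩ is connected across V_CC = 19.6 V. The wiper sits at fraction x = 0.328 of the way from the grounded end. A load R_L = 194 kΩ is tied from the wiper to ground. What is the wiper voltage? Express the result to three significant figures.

V_out ≈ 6.24 V

Split the track: R_lower = x·R_p = 8.626 kΩ, R_upper = (1−x)·R_p = 17.67 kΩ.
R_L loads the lower segment: effective lower R = 8.259 kΩ.
Loaded-divider output: V_out = 19.6 × 0.3185 = 6.242 V.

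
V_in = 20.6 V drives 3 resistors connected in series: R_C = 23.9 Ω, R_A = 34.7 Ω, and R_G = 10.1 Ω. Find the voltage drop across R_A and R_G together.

V ≈ 13.4 V

ΣR = 23.9 + 34.7 + 10.1 = 68.70 Ω.
R_{R_A..R_G} = 34.7 + 10.1 = 44.80 Ω.
By the voltage-divider rule, V = 20.6 × 44.80/68.70 = 13.43 V.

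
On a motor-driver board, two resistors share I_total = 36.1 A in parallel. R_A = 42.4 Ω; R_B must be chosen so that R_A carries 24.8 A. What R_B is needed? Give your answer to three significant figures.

R_B ≈ 93.1 Ω

Two-branch current divider: I_A = I_total · R_B/(R_A + R_B).
24.8/36.1 = R_B/(R_A + R_B) → R_B = R_A · (0.6870)/(1 − 0.6870) = 42.4 × 2.195 = 93.05 Ω.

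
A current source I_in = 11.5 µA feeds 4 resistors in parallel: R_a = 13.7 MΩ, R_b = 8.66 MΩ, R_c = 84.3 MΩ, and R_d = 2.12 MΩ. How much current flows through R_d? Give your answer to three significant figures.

Total conductance ΣG = 1/13.7 + 1/8.66 + 1/84.3 + 1/2.12 = 0.6720 (units of 1/MΩ).
By the current-divider rule, I = I_in · G_k/ΣG = 11.5 × 0.7019 = 8.072 µA.

I ≈ 8.07 µA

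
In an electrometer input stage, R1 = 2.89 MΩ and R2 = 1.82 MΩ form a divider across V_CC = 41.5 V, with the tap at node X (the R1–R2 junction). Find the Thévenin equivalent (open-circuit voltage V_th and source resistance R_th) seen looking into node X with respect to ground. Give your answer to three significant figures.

With X open, the divider is unloaded: V_th = 41.5 × 1.82/4.710 = 16.04 V.
Zeroing V_CC shorts the top of R1 to ground, so R_th = R1 ‖ R2 = 1.117 MΩ.

V_th ≈ 16.0 V, R_th ≈ 1.12 MΩ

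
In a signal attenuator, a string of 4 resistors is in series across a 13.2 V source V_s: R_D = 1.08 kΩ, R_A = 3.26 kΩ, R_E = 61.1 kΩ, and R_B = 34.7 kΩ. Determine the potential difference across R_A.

V ≈ 0.430 V

Total series resistance ΣR = 1.08 + 3.26 + 61.1 + 34.7 = 100.1 kΩ.
By the voltage-divider rule, V = 13.2 × 3.260/100.1 = 0.4297 V.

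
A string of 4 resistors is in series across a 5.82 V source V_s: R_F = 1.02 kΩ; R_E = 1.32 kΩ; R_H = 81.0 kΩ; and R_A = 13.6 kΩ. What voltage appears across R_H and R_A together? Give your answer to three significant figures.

V ≈ 5.68 V

ΣR = 1.02 + 1.32 + 81.0 + 13.6 = 96.94 kΩ.
R_{R_H..R_A} = 81.0 + 13.6 = 94.60 kΩ.
Voltage divider: V = V_s · (94.60 / 96.94) = 5.82 × 0.9759 = 5.680 V.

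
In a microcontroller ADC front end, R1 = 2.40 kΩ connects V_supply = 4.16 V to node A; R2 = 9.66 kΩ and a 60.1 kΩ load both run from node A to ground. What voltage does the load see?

R2 ‖ R_L = (9.66 × 60.1)/(9.66 + 60.1) = 8.322 kΩ.
Then V_out = V_supply · R2'/(R1 + R2') = 4.16 × 8.322/10.72 = 3.229 V.
(Unloaded it would be 3.33 V; the load pulls it down.)

V_out ≈ 3.23 V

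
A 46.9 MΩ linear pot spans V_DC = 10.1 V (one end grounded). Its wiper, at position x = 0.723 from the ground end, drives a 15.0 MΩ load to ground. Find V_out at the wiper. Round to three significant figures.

V_out ≈ 4.49 V

The pot divides into 12.99 MΩ above the wiper and 33.91 MΩ below.
Lower segment in parallel with the load: 33.91 ‖ 15.0 = 10.40 MΩ.
Loaded-divider output: V_out = 10.1 × 0.4446 = 4.490 V.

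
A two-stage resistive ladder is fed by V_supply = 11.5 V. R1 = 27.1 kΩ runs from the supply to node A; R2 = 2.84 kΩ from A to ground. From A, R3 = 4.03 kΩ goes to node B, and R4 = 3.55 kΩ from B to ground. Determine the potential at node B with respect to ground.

V_B ≈ 0.382 V

Looking into the second stage from A: R3 + R4 = 7.580 kΩ appears in parallel with R2.
Effective lower resistance at A: R2 ‖ 7.580 = 2.066 kΩ.
V_A = 11.5 × 2.066/(27.1 + 2.066) = 0.8146 V.
V_B = V_A × 0.4683 = 0.3815 V.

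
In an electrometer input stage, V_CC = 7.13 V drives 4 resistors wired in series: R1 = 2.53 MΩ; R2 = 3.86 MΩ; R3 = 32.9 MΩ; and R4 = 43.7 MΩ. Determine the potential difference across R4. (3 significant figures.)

Total series resistance ΣR = 2.53 + 3.86 + 32.9 + 43.7 = 82.99 MΩ.
V = V_CC · R/ΣR = 7.13 × 0.5266 = 3.754 V.

V ≈ 3.75 V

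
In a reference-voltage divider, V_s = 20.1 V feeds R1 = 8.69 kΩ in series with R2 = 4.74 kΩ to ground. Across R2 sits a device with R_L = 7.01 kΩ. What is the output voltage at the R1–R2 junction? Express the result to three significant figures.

V_out ≈ 4.93 V

The load sits in parallel with R2, giving an effective lower resistance R2' = R2·R_L/(R2+R_L) = 2.828 kΩ.
Voltage divider with the loaded lower leg: V_out = 20.1 × 2.828/(8.69 + 2.828) = 20.1 × 0.2455 = 4.935 V.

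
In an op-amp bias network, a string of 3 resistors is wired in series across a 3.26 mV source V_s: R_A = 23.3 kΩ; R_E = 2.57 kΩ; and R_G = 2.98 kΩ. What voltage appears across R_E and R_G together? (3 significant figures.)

V ≈ 0.627 mV

Series total: ΣR = 23.3 + 2.57 + 2.98 = 28.85 kΩ.
R_{R_E..R_G} = 2.57 + 2.98 = 5.550 kΩ.
Voltage divider: V = V_s · (5.550 / 28.85) = 3.26 × 0.1924 = 0.6271 mV.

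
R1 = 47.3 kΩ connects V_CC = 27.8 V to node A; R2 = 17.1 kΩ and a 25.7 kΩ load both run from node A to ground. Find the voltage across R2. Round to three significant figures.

V_out ≈ 4.96 V

First combine the lower leg with the load: R2 ‖ R_L = 10.27 kΩ.
Now apply the divider: V_out = 27.8 × 0.1784 = 4.958 V.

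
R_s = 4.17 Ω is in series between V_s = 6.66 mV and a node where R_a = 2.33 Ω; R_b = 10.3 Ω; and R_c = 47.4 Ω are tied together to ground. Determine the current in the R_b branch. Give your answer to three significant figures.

I ≈ 0.197 mA

Equivalent of the parallel group: R_p = 1.827 Ω.
Node voltage V_A = V_s · R_p/(R_s + R_p) = 6.66 × 0.3046 = 2.029 mV.
Branch current I = V_A/R_b = 2.029/10.3 = 0.1970 mA.
(Equivalently: I_total = 1.111 mA, then current-divider fraction G_k/ΣG = 0.1774.)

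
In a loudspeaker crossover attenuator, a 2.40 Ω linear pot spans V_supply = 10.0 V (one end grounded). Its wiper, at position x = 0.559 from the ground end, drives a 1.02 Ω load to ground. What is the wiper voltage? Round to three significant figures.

The pot divides into 1.058 Ω above the wiper and 1.342 Ω below.
(x·R_p) ‖ R_L = 0.5795 Ω.
Loaded-divider output: V_out = 10.0 × 0.3538 = 3.538 V.
(Unloaded: V_out = x·V_supply = 5.59 V.)

V_out ≈ 3.54 V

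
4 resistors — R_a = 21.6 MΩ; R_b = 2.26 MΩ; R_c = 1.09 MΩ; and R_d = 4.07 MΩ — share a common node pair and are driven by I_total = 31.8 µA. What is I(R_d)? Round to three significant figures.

I ≈ 4.73 µA

ΣG = 1/21.6 + 1/2.26 + 1/1.09 + 1/4.07 = 1.652.
By the current-divider rule, I = I_total · G_k/ΣG = 31.8 × 0.1487 = 4.730 µA.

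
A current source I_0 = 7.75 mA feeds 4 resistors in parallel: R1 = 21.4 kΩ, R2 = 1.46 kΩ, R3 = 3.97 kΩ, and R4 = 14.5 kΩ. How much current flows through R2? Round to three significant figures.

Total conductance ΣG = 1/21.4 + 1/1.46 + 1/3.97 + 1/14.5 = 1.053 (units of 1/kΩ).
Current divider: I(R2) = I_0 · G_k/ΣG = 7.75 × (0.6849/1.053) = 7.75 × 0.6508 = 5.043 mA.

I ≈ 5.04 mA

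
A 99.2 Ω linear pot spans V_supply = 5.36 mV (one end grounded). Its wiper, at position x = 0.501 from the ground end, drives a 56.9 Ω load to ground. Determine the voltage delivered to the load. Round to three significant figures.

V_out ≈ 1.87 mV

Split the track: R_lower = x·R_p = 49.70 Ω, R_upper = (1−x)·R_p = 49.50 Ω.
R_L loads the lower segment: effective lower R = 26.53 Ω.
Then V_out = V_supply · 26.53/(49.50 + 26.53) = 1.870 mV.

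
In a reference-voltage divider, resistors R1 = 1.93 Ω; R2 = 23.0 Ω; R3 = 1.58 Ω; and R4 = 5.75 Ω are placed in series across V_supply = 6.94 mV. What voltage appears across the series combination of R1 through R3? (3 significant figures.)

ΣR = 1.93 + 23.0 + 1.58 + 5.75 = 32.26 Ω.
R_{R1..R3} = 1.93 + 23.0 + 1.58 = 26.51 Ω.
V = V_supply · R/ΣR = 6.94 × 0.8218 = 5.703 mV.

V ≈ 5.70 mV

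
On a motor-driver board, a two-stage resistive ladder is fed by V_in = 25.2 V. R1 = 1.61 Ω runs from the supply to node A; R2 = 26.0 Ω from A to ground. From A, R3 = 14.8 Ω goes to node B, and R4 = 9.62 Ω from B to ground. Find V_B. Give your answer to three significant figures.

Looking into the second stage from A: R3 + R4 = 24.42 Ω appears in parallel with R2.
Effective lower resistance at A: R2 ‖ 24.42 = 12.59 Ω.
V_A = 25.2 × 12.59/(1.61 + 12.59) = 22.34 V.
Stage 2 is unloaded, so V_B = V_A · R4/(R3+R4) = 22.34 × 9.62/24.42 = 8.802 V.

V_B ≈ 8.80 V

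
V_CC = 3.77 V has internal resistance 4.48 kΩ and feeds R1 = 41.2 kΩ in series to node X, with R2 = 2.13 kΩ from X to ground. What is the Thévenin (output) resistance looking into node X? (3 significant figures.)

R1' = 4.48 + 41.2 = 45.68 kΩ (source resistance + R1).
Zeroing V_CC shorts the top of R1' to ground, so R_th = R1' ‖ R2 = 2.035 kΩ.

R_th ≈ 2.04 kΩ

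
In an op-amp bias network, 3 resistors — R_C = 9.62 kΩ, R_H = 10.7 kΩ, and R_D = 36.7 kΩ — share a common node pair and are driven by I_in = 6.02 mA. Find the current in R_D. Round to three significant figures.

I ≈ 0.730 mA

Conductances: ΣG = 1/9.62 + 1/10.7 + 1/36.7 = 0.2247 (1/kΩ).
R_D takes the fraction G_k/ΣG = 0.02725/0.2247 = 0.1213, so I = 6.02 × 0.1213 = 0.7302 mA.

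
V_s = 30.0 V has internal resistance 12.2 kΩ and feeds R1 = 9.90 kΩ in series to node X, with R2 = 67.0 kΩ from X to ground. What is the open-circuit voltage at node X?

V_th ≈ 22.6 V

R1' = 12.2 + 9.90 = 22.10 kΩ (source resistance + R1).
Open-circuit (no load on X): V_th = V_s · R2/(R1' + R2) = 30.0 × 67.0/(22.10 + 67.0) = 22.56 V.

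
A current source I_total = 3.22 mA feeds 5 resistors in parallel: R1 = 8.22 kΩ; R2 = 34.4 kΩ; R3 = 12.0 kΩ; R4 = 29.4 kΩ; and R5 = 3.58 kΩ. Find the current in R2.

I ≈ 0.171 mA

Conductances: ΣG = 1/8.22 + 1/34.4 + 1/12.0 + 1/29.4 + 1/3.58 = 0.5474 (1/kΩ).
By the current-divider rule, I = I_total · G_k/ΣG = 3.22 × 0.05311 = 0.1710 mA.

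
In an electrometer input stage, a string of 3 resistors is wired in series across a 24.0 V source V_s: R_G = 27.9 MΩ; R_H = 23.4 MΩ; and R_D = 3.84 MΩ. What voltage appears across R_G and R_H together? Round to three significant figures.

Total series resistance ΣR = 27.9 + 23.4 + 3.84 = 55.14 MΩ.
R_{R_G..R_H} = 27.9 + 23.4 = 51.30 MΩ.
Voltage divider: V = V_s · (51.30 / 55.14) = 24.0 × 0.9304 = 22.33 V.

V ≈ 22.3 V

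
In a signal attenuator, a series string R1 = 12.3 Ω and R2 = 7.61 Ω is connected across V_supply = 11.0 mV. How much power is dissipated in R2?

P ≈ 2.32 µW

Series current I = V_supply/ΣR = 11.0/19.91 = 0.5525 mA.
P(R2) = I²·R2 = (0.5525)² × 7.61 = 2.323 µW.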